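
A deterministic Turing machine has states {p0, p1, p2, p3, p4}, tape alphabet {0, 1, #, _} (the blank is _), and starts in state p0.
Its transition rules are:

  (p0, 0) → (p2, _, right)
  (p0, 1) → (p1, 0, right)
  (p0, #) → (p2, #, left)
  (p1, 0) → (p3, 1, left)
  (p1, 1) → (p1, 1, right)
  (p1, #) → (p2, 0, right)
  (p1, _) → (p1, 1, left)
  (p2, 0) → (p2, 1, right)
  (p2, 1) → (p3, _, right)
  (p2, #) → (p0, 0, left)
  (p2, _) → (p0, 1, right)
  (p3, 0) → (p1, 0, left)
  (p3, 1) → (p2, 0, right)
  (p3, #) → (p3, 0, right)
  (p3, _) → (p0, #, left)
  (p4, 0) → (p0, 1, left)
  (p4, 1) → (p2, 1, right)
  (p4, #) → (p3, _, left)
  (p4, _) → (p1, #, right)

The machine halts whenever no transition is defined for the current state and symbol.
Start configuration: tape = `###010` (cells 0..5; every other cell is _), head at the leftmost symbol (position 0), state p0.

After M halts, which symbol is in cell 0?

1

p0 | __[#]##010   read # → write #, move left, go to p2
p2 | _[_]###010   read _ → write 1, move right, go to p0
p0 | _1[#]##010   read # → write #, move left, go to p2
p2 | _[1]###010   read 1 → write _, move right, go to p3
p3 | __[#]##010   read # → write 0, move right, go to p3
p3 | __0[#]#010   read # → write 0, move right, go to p3
p3 | __00[#]010   read # → write 0, move right, go to p3
p3 | __000[0]10   read 0 → write 0, move left, go to p1
p1 | __00[0]010   read 0 → write 1, move left, go to p3
p3 | __0[0]1010   read 0 → write 0, move left, go to p1
p1 | __[0]01010   read 0 → write 1, move left, go to p3
p3 | _[_]101010   read _ → write #, move left, go to p0
p0 | [_]#101010
Cell 0 holds 1 when M halts.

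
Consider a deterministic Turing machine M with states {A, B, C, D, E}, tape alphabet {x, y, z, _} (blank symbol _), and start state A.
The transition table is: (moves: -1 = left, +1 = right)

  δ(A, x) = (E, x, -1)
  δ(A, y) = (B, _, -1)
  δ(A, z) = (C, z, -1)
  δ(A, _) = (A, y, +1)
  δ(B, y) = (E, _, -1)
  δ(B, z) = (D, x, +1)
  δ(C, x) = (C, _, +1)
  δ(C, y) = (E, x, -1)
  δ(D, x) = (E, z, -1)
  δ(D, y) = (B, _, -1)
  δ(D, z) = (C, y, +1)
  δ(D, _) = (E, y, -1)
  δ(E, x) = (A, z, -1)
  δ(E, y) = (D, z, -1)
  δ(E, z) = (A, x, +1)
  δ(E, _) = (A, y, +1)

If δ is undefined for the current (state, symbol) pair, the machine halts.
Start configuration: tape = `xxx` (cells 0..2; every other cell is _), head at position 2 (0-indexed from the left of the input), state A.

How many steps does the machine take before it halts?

17

A | _____xx[x]   read x → write x, move -1, go to E
E | _____x[x]x   read x → write z, move -1, go to A
A | _____[x]zx   read x → write x, move -1, go to E
E | ____[_]xzx   read _ → write y, move +1, go to A
A | ____y[x]zx   read x → write x, move -1, go to E
E | ____[y]xzx   read y → write z, move -1, go to D
D | ___[_]zxzx   read _ → write y, move -1, go to E
E | __[_]yzxzx   read _ → write y, move +1, go to A
A | __y[y]zxzx   read y → write _, move -1, go to B
B | __[y]_zxzx   read y → write _, move -1, go to E
E | _[_]__zxzx   read _ → write y, move +1, go to A
A | _y[_]_zxzx   read _ → write y, move +1, go to A
A | _yy[_]zxzx   read _ → write y, move +1, go to A
A | _yyy[z]xzx   read z → write z, move -1, go to C
C | _yy[y]zxzx   read y → write x, move -1, go to E
E | _y[y]xzxzx   read y → write z, move -1, go to D
D | _[y]zxzxzx   read y → write _, move -1, go to B
B | [_]_zxzxzx
M halts after 17 transitions.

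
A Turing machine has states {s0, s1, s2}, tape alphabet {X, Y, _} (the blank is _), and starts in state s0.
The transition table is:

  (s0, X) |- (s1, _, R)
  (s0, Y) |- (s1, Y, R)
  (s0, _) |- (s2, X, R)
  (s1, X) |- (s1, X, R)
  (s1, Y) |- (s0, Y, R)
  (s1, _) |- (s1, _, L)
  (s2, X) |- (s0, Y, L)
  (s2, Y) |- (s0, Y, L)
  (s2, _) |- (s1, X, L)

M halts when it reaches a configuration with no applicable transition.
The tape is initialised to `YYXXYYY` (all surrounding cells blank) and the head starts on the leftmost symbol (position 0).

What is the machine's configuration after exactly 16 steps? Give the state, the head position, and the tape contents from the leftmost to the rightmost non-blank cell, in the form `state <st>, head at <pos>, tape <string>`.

s0 | [Y]YXXYYY___   read Y → write Y, move R, go to s1
s1 | Y[Y]XXYYY___   read Y → write Y, move R, go to s0
s0 | YY[X]XYYY___   read X → write _, move R, go to s1
s1 | YY_[X]YYY___   read X → write X, move R, go to s1
s1 | YY_X[Y]YY___   read Y → write Y, move R, go to s0
s0 | YY_XY[Y]Y___   read Y → write Y, move R, go to s1
s1 | YY_XYY[Y]___   read Y → write Y, move R, go to s0
s0 | YY_XYYY[_]__   read _ → write X, move R, go to s2
s2 | YY_XYYYX[_]_   read _ → write X, move L, go to s1
s1 | YY_XYYY[X]X_   read X → write X, move R, go to s1
s1 | YY_XYYYX[X]_   read X → write X, move R, go to s1
s1 | YY_XYYYXX[_]   read _ → write _, move L, go to s1
s1 | YY_XYYYX[X]_   read X → write X, move R, go to s1
s1 | YY_XYYYXX[_]   read _ → write _, move L, go to s1
s1 | YY_XYYYX[X]_   read X → write X, move R, go to s1
s1 | YY_XYYYXX[_]   read _ → write _, move L, go to s1
s1 | YY_XYYYX[X]_
After 16 steps: state s1, head at 8, tape YY_XYYYXX.

state s1, head at 8, tape YY_XYYYXX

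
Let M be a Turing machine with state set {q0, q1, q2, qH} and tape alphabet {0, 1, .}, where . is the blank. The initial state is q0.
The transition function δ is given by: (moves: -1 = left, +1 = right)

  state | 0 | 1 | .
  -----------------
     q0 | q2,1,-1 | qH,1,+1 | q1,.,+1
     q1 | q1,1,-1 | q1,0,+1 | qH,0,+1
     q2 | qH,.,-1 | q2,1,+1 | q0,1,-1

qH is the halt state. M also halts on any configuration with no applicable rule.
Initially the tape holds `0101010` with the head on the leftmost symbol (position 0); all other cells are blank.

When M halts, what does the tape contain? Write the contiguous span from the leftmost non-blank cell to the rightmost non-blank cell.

011111010

state=q0 head=0 tape=..[0]101010   (q0,0)→(q2,1,-1)
state=q2 head=-1 tape=.[.]1101010   (q2,.)→(q0,1,-1)
state=q0 head=-2 tape=[.]11101010   (q0,.)→(q1,.,+1)
state=q1 head=-1 tape=.[1]1101010   (q1,1)→(q1,0,+1)
state=q1 head=0 tape=.0[1]101010   (q1,1)→(q1,0,+1)
state=q1 head=1 tape=.00[1]01010   (q1,1)→(q1,0,+1)
state=q1 head=2 tape=.000[0]1010   (q1,0)→(q1,1,-1)
state=q1 head=1 tape=.00[0]11010   (q1,0)→(q1,1,-1)
state=q1 head=0 tape=.0[0]111010   (q1,0)→(q1,1,-1)
state=q1 head=-1 tape=.[0]1111010   (q1,0)→(q1,1,-1)
state=q1 head=-2 tape=[.]11111010   (q1,.)→(qH,0,+1)
state=qH head=-1 tape=0[1]1111010
The non-blank tape span at halt is 011111010.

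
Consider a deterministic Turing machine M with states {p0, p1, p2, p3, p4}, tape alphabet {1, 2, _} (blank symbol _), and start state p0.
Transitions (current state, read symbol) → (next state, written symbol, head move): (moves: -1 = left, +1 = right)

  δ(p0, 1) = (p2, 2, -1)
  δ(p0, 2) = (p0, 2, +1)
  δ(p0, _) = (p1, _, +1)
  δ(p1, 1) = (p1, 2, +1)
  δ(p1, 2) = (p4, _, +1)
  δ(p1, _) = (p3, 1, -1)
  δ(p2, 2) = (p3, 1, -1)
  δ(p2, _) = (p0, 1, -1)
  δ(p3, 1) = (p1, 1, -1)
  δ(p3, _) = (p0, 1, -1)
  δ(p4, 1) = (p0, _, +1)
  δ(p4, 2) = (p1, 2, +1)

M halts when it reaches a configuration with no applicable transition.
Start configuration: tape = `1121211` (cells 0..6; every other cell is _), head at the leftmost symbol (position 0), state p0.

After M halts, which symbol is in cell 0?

_

state=p0 head=0 tape=__[1]121211_   (p0,1)→(p2,2,-1)
state=p2 head=-1 tape=_[_]2121211_   (p2,_)→(p0,1,-1)
state=p0 head=-2 tape=[_]12121211_   (p0,_)→(p1,_,+1)
state=p1 head=-1 tape=_[1]2121211_   (p1,1)→(p1,2,+1)
state=p1 head=0 tape=_2[2]121211_   (p1,2)→(p4,_,+1)
state=p4 head=1 tape=_2_[1]21211_   (p4,1)→(p0,_,+1)
state=p0 head=2 tape=_2__[2]1211_   (p0,2)→(p0,2,+1)
state=p0 head=3 tape=_2__2[1]211_   (p0,1)→(p2,2,-1)
state=p2 head=2 tape=_2__[2]2211_   (p2,2)→(p3,1,-1)
state=p3 head=1 tape=_2_[_]12211_   (p3,_)→(p0,1,-1)
state=p0 head=0 tape=_2[_]112211_   (p0,_)→(p1,_,+1)
state=p1 head=1 tape=_2_[1]12211_   (p1,1)→(p1,2,+1)
state=p1 head=2 tape=_2_2[1]2211_   (p1,1)→(p1,2,+1)
state=p1 head=3 tape=_2_22[2]211_   (p1,2)→(p4,_,+1)
state=p4 head=4 tape=_2_22_[2]11_   (p4,2)→(p1,2,+1)
state=p1 head=5 tape=_2_22_2[1]1_   (p1,1)→(p1,2,+1)
state=p1 head=6 tape=_2_22_22[1]_   (p1,1)→(p1,2,+1)
state=p1 head=7 tape=_2_22_222[_]   (p1,_)→(p3,1,-1)
state=p3 head=6 tape=_2_22_22[2]1
Cell 0 holds _ when M halts.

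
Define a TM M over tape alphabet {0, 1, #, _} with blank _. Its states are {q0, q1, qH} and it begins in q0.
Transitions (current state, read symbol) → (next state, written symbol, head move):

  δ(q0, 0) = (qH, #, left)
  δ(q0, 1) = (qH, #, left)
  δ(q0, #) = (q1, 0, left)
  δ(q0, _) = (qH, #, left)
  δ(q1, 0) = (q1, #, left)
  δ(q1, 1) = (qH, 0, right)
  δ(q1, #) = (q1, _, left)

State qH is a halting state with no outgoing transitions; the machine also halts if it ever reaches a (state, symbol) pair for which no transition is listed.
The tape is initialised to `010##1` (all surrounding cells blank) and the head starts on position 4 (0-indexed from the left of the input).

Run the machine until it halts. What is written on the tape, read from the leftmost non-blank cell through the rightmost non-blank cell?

state=q0 head=4 tape=010#[#]1   (q0,#)→(q1,0,left)
state=q1 head=3 tape=010[#]01   (q1,#)→(q1,_,left)
state=q1 head=2 tape=01[0]_01   (q1,0)→(q1,#,left)
state=q1 head=1 tape=0[1]#_01   (q1,1)→(qH,0,right)
state=qH head=2 tape=00[#]_01
The non-blank tape span at halt is 00#_01.

00#_01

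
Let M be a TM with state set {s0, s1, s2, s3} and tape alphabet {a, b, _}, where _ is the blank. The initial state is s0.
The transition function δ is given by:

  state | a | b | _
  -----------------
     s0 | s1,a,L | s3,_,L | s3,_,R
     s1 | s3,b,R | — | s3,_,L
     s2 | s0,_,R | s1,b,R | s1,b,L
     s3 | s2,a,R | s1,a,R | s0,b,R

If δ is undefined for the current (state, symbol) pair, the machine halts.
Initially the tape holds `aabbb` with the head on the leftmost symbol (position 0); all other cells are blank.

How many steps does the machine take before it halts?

s0 | __[a]abbb   read a → write a, move L, go to s1
s1 | _[_]aabbb   read _ → write _, move L, go to s3
s3 | [_]_aabbb   read _ → write b, move R, go to s0
s0 | b[_]aabbb   read _ → write _, move R, go to s3
s3 | b_[a]abbb   read a → write a, move R, go to s2
s2 | b_a[a]bbb   read a → write _, move R, go to s0
s0 | b_a_[b]bb   read b → write _, move L, go to s3
s3 | b_a[_]_bb   read _ → write b, move R, go to s0
s0 | b_ab[_]bb   read _ → write _, move R, go to s3
s3 | b_ab_[b]b   read b → write a, move R, go to s1
s1 | b_ab_a[b]
M halts after 10 transitions.

10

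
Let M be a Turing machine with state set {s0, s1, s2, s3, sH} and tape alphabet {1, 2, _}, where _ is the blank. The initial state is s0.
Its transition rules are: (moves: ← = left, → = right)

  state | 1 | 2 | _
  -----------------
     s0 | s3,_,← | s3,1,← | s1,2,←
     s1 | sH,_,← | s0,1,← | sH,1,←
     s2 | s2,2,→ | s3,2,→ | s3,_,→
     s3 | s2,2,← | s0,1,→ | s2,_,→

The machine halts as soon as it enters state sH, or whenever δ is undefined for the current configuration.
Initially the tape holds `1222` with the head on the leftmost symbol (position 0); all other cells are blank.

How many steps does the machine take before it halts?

14

state=s0 head=0 tape=_[1]222   (s0,1)→(s3,_,←)
state=s3 head=-1 tape=[_]_222   (s3,_)→(s2,_,→)
state=s2 head=0 tape=_[_]222   (s2,_)→(s3,_,→)
state=s3 head=1 tape=__[2]22   (s3,2)→(s0,1,→)
state=s0 head=2 tape=__1[2]2   (s0,2)→(s3,1,←)
state=s3 head=1 tape=__[1]12   (s3,1)→(s2,2,←)
state=s2 head=0 tape=_[_]212   (s2,_)→(s3,_,→)
state=s3 head=1 tape=__[2]12   (s3,2)→(s0,1,→)
state=s0 head=2 tape=__1[1]2   (s0,1)→(s3,_,←)
state=s3 head=1 tape=__[1]_2   (s3,1)→(s2,2,←)
state=s2 head=0 tape=_[_]2_2   (s2,_)→(s3,_,→)
state=s3 head=1 tape=__[2]_2   (s3,2)→(s0,1,→)
state=s0 head=2 tape=__1[_]2   (s0,_)→(s1,2,←)
state=s1 head=1 tape=__[1]22   (s1,1)→(sH,_,←)
state=sH head=0 tape=_[_]_22
M halts after 14 transitions.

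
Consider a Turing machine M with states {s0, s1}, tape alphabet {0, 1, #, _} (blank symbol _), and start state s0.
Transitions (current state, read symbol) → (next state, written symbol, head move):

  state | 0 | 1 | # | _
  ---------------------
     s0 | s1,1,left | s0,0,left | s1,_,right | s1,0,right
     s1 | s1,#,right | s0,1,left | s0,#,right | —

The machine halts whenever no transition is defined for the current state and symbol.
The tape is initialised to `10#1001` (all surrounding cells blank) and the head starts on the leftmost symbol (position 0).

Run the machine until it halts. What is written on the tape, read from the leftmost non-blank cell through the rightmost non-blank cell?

state=s0 head=0 tape=_[1]0#1001   (s0,1)→(s0,0,left)
state=s0 head=-1 tape=[_]00#1001   (s0,_)→(s1,0,right)
state=s1 head=0 tape=0[0]0#1001   (s1,0)→(s1,#,right)
state=s1 head=1 tape=0#[0]#1001   (s1,0)→(s1,#,right)
state=s1 head=2 tape=0##[#]1001   (s1,#)→(s0,#,right)
state=s0 head=3 tape=0###[1]001   (s0,1)→(s0,0,left)
state=s0 head=2 tape=0##[#]0001   (s0,#)→(s1,_,right)
state=s1 head=3 tape=0##_[0]001   (s1,0)→(s1,#,right)
state=s1 head=4 tape=0##_#[0]01   (s1,0)→(s1,#,right)
state=s1 head=5 tape=0##_##[0]1   (s1,0)→(s1,#,right)
state=s1 head=6 tape=0##_###[1]   (s1,1)→(s0,1,left)
state=s0 head=5 tape=0##_##[#]1   (s0,#)→(s1,_,right)
state=s1 head=6 tape=0##_##_[1]   (s1,1)→(s0,1,left)
state=s0 head=5 tape=0##_##[_]1   (s0,_)→(s1,0,right)
state=s1 head=6 tape=0##_##0[1]   (s1,1)→(s0,1,left)
state=s0 head=5 tape=0##_##[0]1   (s0,0)→(s1,1,left)
state=s1 head=4 tape=0##_#[#]11   (s1,#)→(s0,#,right)
state=s0 head=5 tape=0##_##[1]1   (s0,1)→(s0,0,left)
state=s0 head=4 tape=0##_#[#]01   (s0,#)→(s1,_,right)
state=s1 head=5 tape=0##_#_[0]1   (s1,0)→(s1,#,right)
state=s1 head=6 tape=0##_#_#[1]   (s1,1)→(s0,1,left)
state=s0 head=5 tape=0##_#_[#]1   (s0,#)→(s1,_,right)
state=s1 head=6 tape=0##_#__[1]   (s1,1)→(s0,1,left)
state=s0 head=5 tape=0##_#_[_]1   (s0,_)→(s1,0,right)
state=s1 head=6 tape=0##_#_0[1]   (s1,1)→(s0,1,left)
state=s0 head=5 tape=0##_#_[0]1   (s0,0)→(s1,1,left)
state=s1 head=4 tape=0##_#[_]11
The non-blank tape span at halt is 0##_#_11.

0##_#_11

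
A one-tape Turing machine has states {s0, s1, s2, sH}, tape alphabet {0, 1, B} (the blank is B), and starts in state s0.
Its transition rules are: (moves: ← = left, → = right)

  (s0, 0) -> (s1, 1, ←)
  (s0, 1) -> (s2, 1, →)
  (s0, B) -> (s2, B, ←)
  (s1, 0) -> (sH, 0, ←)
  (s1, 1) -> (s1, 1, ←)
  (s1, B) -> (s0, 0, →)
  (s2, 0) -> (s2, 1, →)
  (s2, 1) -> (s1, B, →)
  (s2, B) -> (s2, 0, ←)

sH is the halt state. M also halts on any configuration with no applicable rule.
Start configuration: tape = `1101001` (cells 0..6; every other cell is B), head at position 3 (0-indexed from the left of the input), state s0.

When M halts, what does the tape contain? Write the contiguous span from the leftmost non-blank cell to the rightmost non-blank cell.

state=s0 head=3 tape=110[1]001BB   (s0,1)→(s2,1,→)
state=s2 head=4 tape=1101[0]01BB   (s2,0)→(s2,1,→)
state=s2 head=5 tape=11011[0]1BB   (s2,0)→(s2,1,→)
state=s2 head=6 tape=110111[1]BB   (s2,1)→(s1,B,→)
state=s1 head=7 tape=110111B[B]B   (s1,B)→(s0,0,→)
state=s0 head=8 tape=110111B0[B]   (s0,B)→(s2,B,←)
state=s2 head=7 tape=110111B[0]B   (s2,0)→(s2,1,→)
state=s2 head=8 tape=110111B1[B]   (s2,B)→(s2,0,←)
state=s2 head=7 tape=110111B[1]0   (s2,1)→(s1,B,→)
state=s1 head=8 tape=110111BB[0]   (s1,0)→(sH,0,←)
state=sH head=7 tape=110111B[B]0
The non-blank tape span at halt is 110111BB0.

110111BB0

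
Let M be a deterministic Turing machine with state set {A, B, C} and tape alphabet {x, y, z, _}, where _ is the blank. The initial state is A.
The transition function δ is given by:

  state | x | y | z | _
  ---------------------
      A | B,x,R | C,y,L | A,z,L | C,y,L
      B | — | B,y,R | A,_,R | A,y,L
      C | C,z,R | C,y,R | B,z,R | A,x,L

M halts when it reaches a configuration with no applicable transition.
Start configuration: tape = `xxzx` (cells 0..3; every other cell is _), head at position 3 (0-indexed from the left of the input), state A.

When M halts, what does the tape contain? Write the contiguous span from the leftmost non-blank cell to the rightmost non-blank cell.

xxzzyyzx

A | xxz[x]____   read x → write x, move R, go to B
B | xxzx[_]___   read _ → write y, move L, go to A
A | xxz[x]y___   read x → write x, move R, go to B
B | xxzx[y]___   read y → write y, move R, go to B
B | xxzxy[_]__   read _ → write y, move L, go to A
A | xxzx[y]y__   read y → write y, move L, go to C
C | xxz[x]yy__   read x → write z, move R, go to C
C | xxzz[y]y__   read y → write y, move R, go to C
C | xxzzy[y]__   read y → write y, move R, go to C
C | xxzzyy[_]_   read _ → write x, move L, go to A
A | xxzzy[y]x_   read y → write y, move L, go to C
C | xxzz[y]yx_   read y → write y, move R, go to C
C | xxzzy[y]x_   read y → write y, move R, go to C
C | xxzzyy[x]_   read x → write z, move R, go to C
C | xxzzyyz[_]   read _ → write x, move L, go to A
A | xxzzyy[z]x   read z → write z, move L, go to A
A | xxzzy[y]zx   read y → write y, move L, go to C
C | xxzz[y]yzx   read y → write y, move R, go to C
C | xxzzy[y]zx   read y → write y, move R, go to C
C | xxzzyy[z]x   read z → write z, move R, go to B
B | xxzzyyz[x]
The non-blank tape span at halt is xxzzyyzx.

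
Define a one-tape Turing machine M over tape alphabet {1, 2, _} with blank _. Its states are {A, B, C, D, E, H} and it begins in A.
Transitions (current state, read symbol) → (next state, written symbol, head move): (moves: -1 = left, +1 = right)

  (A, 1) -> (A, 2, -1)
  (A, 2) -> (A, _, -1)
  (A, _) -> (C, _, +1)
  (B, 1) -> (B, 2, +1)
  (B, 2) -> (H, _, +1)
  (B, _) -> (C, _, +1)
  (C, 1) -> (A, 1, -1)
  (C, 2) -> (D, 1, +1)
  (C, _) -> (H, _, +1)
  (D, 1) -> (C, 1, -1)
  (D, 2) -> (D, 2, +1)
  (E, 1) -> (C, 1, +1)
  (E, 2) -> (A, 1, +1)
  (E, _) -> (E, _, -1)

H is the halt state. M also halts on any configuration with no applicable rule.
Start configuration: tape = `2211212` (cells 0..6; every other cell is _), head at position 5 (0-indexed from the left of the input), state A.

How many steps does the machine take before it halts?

A | _22112[1]2   read 1 → write 2, move -1, go to A
A | _2211[2]22   read 2 → write _, move -1, go to A
A | _221[1]_22   read 1 → write 2, move -1, go to A
A | _22[1]2_22   read 1 → write 2, move -1, go to A
A | _2[2]22_22   read 2 → write _, move -1, go to A
A | _[2]_22_22   read 2 → write _, move -1, go to A
A | [_]__22_22   read _ → write _, move +1, go to C
C | _[_]_22_22   read _ → write _, move +1, go to H
H | __[_]22_22
M halts after 8 transitions.

8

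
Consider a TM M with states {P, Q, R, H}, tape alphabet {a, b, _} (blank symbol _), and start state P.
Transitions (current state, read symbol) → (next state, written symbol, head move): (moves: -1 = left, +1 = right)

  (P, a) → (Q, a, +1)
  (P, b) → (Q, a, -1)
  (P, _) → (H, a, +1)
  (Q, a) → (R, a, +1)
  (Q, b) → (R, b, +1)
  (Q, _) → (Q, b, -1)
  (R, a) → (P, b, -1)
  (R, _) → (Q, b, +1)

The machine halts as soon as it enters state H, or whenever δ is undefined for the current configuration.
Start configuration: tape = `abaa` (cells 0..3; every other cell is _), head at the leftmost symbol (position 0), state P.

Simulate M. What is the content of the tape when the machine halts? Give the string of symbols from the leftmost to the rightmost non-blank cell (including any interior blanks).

abba

state=P head=0 tape=[a]baa   (P,a)→(Q,a,+1)
state=Q head=1 tape=a[b]aa   (Q,b)→(R,b,+1)
state=R head=2 tape=ab[a]a   (R,a)→(P,b,-1)
state=P head=1 tape=a[b]ba   (P,b)→(Q,a,-1)
state=Q head=0 tape=[a]aba   (Q,a)→(R,a,+1)
state=R head=1 tape=a[a]ba   (R,a)→(P,b,-1)
state=P head=0 tape=[a]bba   (P,a)→(Q,a,+1)
state=Q head=1 tape=a[b]ba   (Q,b)→(R,b,+1)
state=R head=2 tape=ab[b]a
The non-blank tape span at halt is abba.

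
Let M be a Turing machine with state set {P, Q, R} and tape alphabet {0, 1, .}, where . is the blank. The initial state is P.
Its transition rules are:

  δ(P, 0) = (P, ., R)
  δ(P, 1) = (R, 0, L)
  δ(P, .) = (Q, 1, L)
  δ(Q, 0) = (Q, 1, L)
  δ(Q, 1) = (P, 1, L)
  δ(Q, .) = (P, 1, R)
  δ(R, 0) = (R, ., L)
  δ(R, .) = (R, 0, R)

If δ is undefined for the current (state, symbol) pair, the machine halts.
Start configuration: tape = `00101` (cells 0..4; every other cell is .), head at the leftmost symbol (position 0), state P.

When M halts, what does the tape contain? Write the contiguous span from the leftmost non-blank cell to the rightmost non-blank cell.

000001

state=P head=0 tape=.[0]0101   (P,0)→(P,.,R)
state=P head=1 tape=..[0]101   (P,0)→(P,.,R)
state=P head=2 tape=...[1]01   (P,1)→(R,0,L)
state=R head=1 tape=..[.]001   (R,.)→(R,0,R)
state=R head=2 tape=..0[0]01   (R,0)→(R,.,L)
state=R head=1 tape=..[0].01   (R,0)→(R,.,L)
state=R head=0 tape=.[.]..01   (R,.)→(R,0,R)
state=R head=1 tape=.0[.].01   (R,.)→(R,0,R)
state=R head=2 tape=.00[.]01   (R,.)→(R,0,R)
state=R head=3 tape=.000[0]1   (R,0)→(R,.,L)
state=R head=2 tape=.00[0].1   (R,0)→(R,.,L)
state=R head=1 tape=.0[0]..1   (R,0)→(R,.,L)
state=R head=0 tape=.[0]...1   (R,0)→(R,.,L)
state=R head=-1 tape=[.]....1   (R,.)→(R,0,R)
state=R head=0 tape=0[.]...1   (R,.)→(R,0,R)
state=R head=1 tape=00[.]..1   (R,.)→(R,0,R)
state=R head=2 tape=000[.].1   (R,.)→(R,0,R)
state=R head=3 tape=0000[.]1   (R,.)→(R,0,R)
state=R head=4 tape=00000[1]
The non-blank tape span at halt is 000001.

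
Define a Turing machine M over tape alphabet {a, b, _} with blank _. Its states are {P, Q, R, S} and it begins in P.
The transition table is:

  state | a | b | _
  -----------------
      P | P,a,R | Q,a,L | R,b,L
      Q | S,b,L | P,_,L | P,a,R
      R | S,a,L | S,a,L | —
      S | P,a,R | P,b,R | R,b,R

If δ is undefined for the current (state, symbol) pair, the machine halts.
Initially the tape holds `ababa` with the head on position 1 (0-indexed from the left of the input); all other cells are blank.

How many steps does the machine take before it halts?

state=P head=1 tape=___a[b]aba   (P,b)→(Q,a,L)
state=Q head=0 tape=___[a]aaba   (Q,a)→(S,b,L)
state=S head=-1 tape=__[_]baaba   (S,_)→(R,b,R)
state=R head=0 tape=__b[b]aaba   (R,b)→(S,a,L)
state=S head=-1 tape=__[b]aaaba   (S,b)→(P,b,R)
state=P head=0 tape=__b[a]aaba   (P,a)→(P,a,R)
state=P head=1 tape=__ba[a]aba   (P,a)→(P,a,R)
state=P head=2 tape=__baa[a]ba   (P,a)→(P,a,R)
state=P head=3 tape=__baaa[b]a   (P,b)→(Q,a,L)
state=Q head=2 tape=__baa[a]aa   (Q,a)→(S,b,L)
state=S head=1 tape=__ba[a]baa   (S,a)→(P,a,R)
state=P head=2 tape=__baa[b]aa   (P,b)→(Q,a,L)
state=Q head=1 tape=__ba[a]aaa   (Q,a)→(S,b,L)
state=S head=0 tape=__b[a]baaa   (S,a)→(P,a,R)
state=P head=1 tape=__ba[b]aaa   (P,b)→(Q,a,L)
state=Q head=0 tape=__b[a]aaaa   (Q,a)→(S,b,L)
state=S head=-1 tape=__[b]baaaa   (S,b)→(P,b,R)
state=P head=0 tape=__b[b]aaaa   (P,b)→(Q,a,L)
state=Q head=-1 tape=__[b]aaaaa   (Q,b)→(P,_,L)
state=P head=-2 tape=_[_]_aaaaa   (P,_)→(R,b,L)
state=R head=-3 tape=[_]b_aaaaa
M halts after 20 transitions.

20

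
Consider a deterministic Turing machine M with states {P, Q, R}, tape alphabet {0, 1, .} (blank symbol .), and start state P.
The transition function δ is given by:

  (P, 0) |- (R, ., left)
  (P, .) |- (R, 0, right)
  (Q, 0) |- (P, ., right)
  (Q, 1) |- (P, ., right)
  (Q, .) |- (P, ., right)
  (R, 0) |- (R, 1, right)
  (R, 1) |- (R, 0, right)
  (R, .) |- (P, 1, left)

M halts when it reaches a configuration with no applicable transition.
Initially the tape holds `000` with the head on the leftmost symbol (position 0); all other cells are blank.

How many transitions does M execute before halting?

8

state=P head=0 tape=..[0]00   (P,0)→(R,.,left)
state=R head=-1 tape=.[.].00   (R,.)→(P,1,left)
state=P head=-2 tape=[.]1.00   (P,.)→(R,0,right)
state=R head=-1 tape=0[1].00   (R,1)→(R,0,right)
state=R head=0 tape=00[.]00   (R,.)→(P,1,left)
state=P head=-1 tape=0[0]100   (P,0)→(R,.,left)
state=R head=-2 tape=[0].100   (R,0)→(R,1,right)
state=R head=-1 tape=1[.]100   (R,.)→(P,1,left)
state=P head=-2 tape=[1]1100
M halts after 8 transitions.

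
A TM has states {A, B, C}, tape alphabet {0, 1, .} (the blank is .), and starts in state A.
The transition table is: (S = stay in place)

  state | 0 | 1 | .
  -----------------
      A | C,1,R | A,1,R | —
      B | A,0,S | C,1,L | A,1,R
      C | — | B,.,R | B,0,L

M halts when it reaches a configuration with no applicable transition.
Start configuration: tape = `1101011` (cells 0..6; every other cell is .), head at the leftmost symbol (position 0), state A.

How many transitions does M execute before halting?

state=A head=0 tape=..[1]101011..   (A,1)→(A,1,R)
state=A head=1 tape=..1[1]01011..   (A,1)→(A,1,R)
state=A head=2 tape=..11[0]1011..   (A,0)→(C,1,R)
state=C head=3 tape=..111[1]011..   (C,1)→(B,.,R)
state=B head=4 tape=..111.[0]11..   (B,0)→(A,0,S)
state=A head=4 tape=..111.[0]11..   (A,0)→(C,1,R)
state=C head=5 tape=..111.1[1]1..   (C,1)→(B,.,R)
state=B head=6 tape=..111.1.[1]..   (B,1)→(C,1,L)
state=C head=5 tape=..111.1[.]1..   (C,.)→(B,0,L)
state=B head=4 tape=..111.[1]01..   (B,1)→(C,1,L)
state=C head=3 tape=..111[.]101..   (C,.)→(B,0,L)
state=B head=2 tape=..11[1]0101..   (B,1)→(C,1,L)
state=C head=1 tape=..1[1]10101..   (C,1)→(B,.,R)
state=B head=2 tape=..1.[1]0101..   (B,1)→(C,1,L)
state=C head=1 tape=..1[.]10101..   (C,.)→(B,0,L)
state=B head=0 tape=..[1]010101..   (B,1)→(C,1,L)
state=C head=-1 tape=.[.]1010101..   (C,.)→(B,0,L)
state=B head=-2 tape=[.]01010101..   (B,.)→(A,1,R)
state=A head=-1 tape=1[0]1010101..   (A,0)→(C,1,R)
state=C head=0 tape=11[1]010101..   (C,1)→(B,.,R)
state=B head=1 tape=11.[0]10101..   (B,0)→(A,0,S)
state=A head=1 tape=11.[0]10101..   (A,0)→(C,1,R)
state=C head=2 tape=11.1[1]0101..   (C,1)→(B,.,R)
state=B head=3 tape=11.1.[0]101..   (B,0)→(A,0,S)
state=A head=3 tape=11.1.[0]101..   (A,0)→(C,1,R)
state=C head=4 tape=11.1.1[1]01..   (C,1)→(B,.,R)
state=B head=5 tape=11.1.1.[0]1..   (B,0)→(A,0,S)
state=A head=5 tape=11.1.1.[0]1..   (A,0)→(C,1,R)
state=C head=6 tape=11.1.1.1[1]..   (C,1)→(B,.,R)
state=B head=7 tape=11.1.1.1.[.].   (B,.)→(A,1,R)
state=A head=8 tape=11.1.1.1.1[.]
M halts after 30 transitions.

30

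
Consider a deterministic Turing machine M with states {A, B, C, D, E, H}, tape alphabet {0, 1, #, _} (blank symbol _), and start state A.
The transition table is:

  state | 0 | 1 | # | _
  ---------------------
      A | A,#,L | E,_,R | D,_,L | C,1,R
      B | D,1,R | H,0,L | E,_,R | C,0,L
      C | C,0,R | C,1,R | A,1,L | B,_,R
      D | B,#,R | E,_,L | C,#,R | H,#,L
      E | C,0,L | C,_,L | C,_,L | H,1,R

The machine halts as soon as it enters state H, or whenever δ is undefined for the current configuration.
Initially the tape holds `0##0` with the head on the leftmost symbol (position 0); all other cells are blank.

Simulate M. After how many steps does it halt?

state=A head=0 tape=_[0]##0   (A,0)→(A,#,L)
state=A head=-1 tape=[_]###0   (A,_)→(C,1,R)
state=C head=0 tape=1[#]##0   (C,#)→(A,1,L)
state=A head=-1 tape=[1]1##0   (A,1)→(E,_,R)
state=E head=0 tape=_[1]##0   (E,1)→(C,_,L)
state=C head=-1 tape=[_]_##0   (C,_)→(B,_,R)
state=B head=0 tape=_[_]##0   (B,_)→(C,0,L)
state=C head=-1 tape=[_]0##0   (C,_)→(B,_,R)
state=B head=0 tape=_[0]##0   (B,0)→(D,1,R)
state=D head=1 tape=_1[#]#0   (D,#)→(C,#,R)
state=C head=2 tape=_1#[#]0   (C,#)→(A,1,L)
state=A head=1 tape=_1[#]10   (A,#)→(D,_,L)
state=D head=0 tape=_[1]_10   (D,1)→(E,_,L)
state=E head=-1 tape=[_]__10   (E,_)→(H,1,R)
state=H head=0 tape=1[_]_10
M halts after 14 transitions.

14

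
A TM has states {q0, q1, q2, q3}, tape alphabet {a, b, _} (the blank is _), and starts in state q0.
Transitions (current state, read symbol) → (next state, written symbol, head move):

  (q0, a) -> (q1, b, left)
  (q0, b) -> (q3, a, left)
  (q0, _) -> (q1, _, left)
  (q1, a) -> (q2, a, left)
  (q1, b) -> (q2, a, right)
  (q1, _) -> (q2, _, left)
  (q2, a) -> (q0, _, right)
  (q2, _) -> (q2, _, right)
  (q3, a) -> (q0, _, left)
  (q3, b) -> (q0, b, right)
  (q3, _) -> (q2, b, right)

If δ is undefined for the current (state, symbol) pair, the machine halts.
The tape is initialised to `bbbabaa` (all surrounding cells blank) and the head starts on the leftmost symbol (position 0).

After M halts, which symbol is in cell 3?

q0 | _[b]bbabaa   read b → write a, move left, go to q3
q3 | [_]abbabaa   read _ → write b, move right, go to q2
q2 | b[a]bbabaa   read a → write _, move right, go to q0
q0 | b_[b]babaa   read b → write a, move left, go to q3
q3 | b[_]ababaa   read _ → write b, move right, go to q2
q2 | bb[a]babaa   read a → write _, move right, go to q0
q0 | bb_[b]abaa   read b → write a, move left, go to q3
q3 | bb[_]aabaa   read _ → write b, move right, go to q2
q2 | bbb[a]abaa   read a → write _, move right, go to q0
q0 | bbb_[a]baa   read a → write b, move left, go to q1
q1 | bbb[_]bbaa   read _ → write _, move left, go to q2
q2 | bb[b]_bbaa
Cell 3 holds b when M halts.

b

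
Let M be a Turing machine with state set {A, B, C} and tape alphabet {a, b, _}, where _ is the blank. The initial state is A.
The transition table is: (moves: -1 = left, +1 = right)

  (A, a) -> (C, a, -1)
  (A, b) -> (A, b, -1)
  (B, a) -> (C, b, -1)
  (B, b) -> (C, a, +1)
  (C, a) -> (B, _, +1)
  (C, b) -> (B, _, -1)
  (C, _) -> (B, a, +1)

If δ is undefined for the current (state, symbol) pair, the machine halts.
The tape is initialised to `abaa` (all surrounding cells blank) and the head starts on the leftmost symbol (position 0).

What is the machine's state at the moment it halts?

state=A head=0 tape=_[a]baa_   (A,a)→(C,a,-1)
state=C head=-1 tape=[_]abaa_   (C,_)→(B,a,+1)
state=B head=0 tape=a[a]baa_   (B,a)→(C,b,-1)
state=C head=-1 tape=[a]bbaa_   (C,a)→(B,_,+1)
state=B head=0 tape=_[b]baa_   (B,b)→(C,a,+1)
state=C head=1 tape=_a[b]aa_   (C,b)→(B,_,-1)
state=B head=0 tape=_[a]_aa_   (B,a)→(C,b,-1)
state=C head=-1 tape=[_]b_aa_   (C,_)→(B,a,+1)
state=B head=0 tape=a[b]_aa_   (B,b)→(C,a,+1)
state=C head=1 tape=aa[_]aa_   (C,_)→(B,a,+1)
state=B head=2 tape=aaa[a]a_   (B,a)→(C,b,-1)
state=C head=1 tape=aa[a]ba_   (C,a)→(B,_,+1)
state=B head=2 tape=aa_[b]a_   (B,b)→(C,a,+1)
state=C head=3 tape=aa_a[a]_   (C,a)→(B,_,+1)
state=B head=4 tape=aa_a_[_]
No transition is defined for (B, _); M halts in state B.

B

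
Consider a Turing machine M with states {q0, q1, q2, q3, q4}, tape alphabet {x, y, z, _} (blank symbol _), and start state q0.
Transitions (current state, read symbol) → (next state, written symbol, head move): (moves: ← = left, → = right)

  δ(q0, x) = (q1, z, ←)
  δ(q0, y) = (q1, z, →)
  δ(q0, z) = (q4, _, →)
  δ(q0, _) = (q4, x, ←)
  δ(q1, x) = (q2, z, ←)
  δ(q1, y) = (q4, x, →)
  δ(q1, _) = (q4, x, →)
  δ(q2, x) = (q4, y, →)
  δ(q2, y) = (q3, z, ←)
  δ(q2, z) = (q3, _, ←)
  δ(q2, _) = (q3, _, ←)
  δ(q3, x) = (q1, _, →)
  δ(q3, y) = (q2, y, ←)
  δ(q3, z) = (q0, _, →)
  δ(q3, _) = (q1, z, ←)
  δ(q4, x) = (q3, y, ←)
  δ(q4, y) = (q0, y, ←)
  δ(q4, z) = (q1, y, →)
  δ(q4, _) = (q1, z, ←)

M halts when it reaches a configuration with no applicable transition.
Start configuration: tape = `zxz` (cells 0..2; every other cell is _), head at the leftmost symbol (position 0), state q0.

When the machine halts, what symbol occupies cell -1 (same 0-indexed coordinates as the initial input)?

x

state=q0 head=0 tape=_[z]xz__   (q0,z)→(q4,_,→)
state=q4 head=1 tape=__[x]z__   (q4,x)→(q3,y,←)
state=q3 head=0 tape=_[_]yz__   (q3,_)→(q1,z,←)
state=q1 head=-1 tape=[_]zyz__   (q1,_)→(q4,x,→)
state=q4 head=0 tape=x[z]yz__   (q4,z)→(q1,y,→)
state=q1 head=1 tape=xy[y]z__   (q1,y)→(q4,x,→)
state=q4 head=2 tape=xyx[z]__   (q4,z)→(q1,y,→)
state=q1 head=3 tape=xyxy[_]_   (q1,_)→(q4,x,→)
state=q4 head=4 tape=xyxyx[_]   (q4,_)→(q1,z,←)
state=q1 head=3 tape=xyxy[x]z   (q1,x)→(q2,z,←)
state=q2 head=2 tape=xyx[y]zz   (q2,y)→(q3,z,←)
state=q3 head=1 tape=xy[x]zzz   (q3,x)→(q1,_,→)
state=q1 head=2 tape=xy_[z]zz
Cell -1 holds x when M halts.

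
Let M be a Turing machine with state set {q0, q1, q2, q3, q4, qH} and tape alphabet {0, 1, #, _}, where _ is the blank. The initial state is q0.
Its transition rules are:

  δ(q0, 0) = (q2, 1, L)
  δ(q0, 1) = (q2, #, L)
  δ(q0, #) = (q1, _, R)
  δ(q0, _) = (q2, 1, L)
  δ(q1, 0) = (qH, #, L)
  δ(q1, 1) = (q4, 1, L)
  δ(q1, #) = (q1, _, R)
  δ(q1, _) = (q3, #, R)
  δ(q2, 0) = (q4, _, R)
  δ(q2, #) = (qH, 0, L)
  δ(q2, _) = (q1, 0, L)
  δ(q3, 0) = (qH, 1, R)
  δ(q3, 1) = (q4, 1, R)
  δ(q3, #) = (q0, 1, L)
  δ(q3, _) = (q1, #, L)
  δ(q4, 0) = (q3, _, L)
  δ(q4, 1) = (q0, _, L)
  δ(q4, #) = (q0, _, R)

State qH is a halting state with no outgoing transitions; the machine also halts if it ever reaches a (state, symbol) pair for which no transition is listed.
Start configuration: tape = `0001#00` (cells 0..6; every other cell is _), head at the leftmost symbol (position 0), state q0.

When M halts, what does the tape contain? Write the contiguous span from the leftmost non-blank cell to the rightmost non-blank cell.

state=q0 head=0 tape=__[0]001#00   (q0,0)→(q2,1,L)
state=q2 head=-1 tape=_[_]1001#00   (q2,_)→(q1,0,L)
state=q1 head=-2 tape=[_]01001#00   (q1,_)→(q3,#,R)
state=q3 head=-1 tape=#[0]1001#00   (q3,0)→(qH,1,R)
state=qH head=0 tape=#1[1]001#00
The non-blank tape span at halt is #11001#00.

#11001#00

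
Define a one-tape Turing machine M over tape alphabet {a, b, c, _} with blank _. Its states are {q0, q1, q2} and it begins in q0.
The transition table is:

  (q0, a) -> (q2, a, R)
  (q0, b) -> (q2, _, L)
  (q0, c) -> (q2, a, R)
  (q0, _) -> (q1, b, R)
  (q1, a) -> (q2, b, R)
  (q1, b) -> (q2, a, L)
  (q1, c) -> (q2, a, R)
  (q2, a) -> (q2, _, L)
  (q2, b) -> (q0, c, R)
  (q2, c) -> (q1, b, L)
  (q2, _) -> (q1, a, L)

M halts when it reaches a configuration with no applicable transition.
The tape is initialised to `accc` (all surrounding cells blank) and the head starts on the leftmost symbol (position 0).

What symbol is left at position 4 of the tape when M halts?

b

q0 | [a]ccc__   read a → write a, move R, go to q2
q2 | a[c]cc__   read c → write b, move L, go to q1
q1 | [a]bcc__   read a → write b, move R, go to q2
q2 | b[b]cc__   read b → write c, move R, go to q0
q0 | bc[c]c__   read c → write a, move R, go to q2
q2 | bca[c]__   read c → write b, move L, go to q1
q1 | bc[a]b__   read a → write b, move R, go to q2
q2 | bcb[b]__   read b → write c, move R, go to q0
q0 | bcbc[_]_   read _ → write b, move R, go to q1
q1 | bcbcb[_]
Cell 4 holds b when M halts.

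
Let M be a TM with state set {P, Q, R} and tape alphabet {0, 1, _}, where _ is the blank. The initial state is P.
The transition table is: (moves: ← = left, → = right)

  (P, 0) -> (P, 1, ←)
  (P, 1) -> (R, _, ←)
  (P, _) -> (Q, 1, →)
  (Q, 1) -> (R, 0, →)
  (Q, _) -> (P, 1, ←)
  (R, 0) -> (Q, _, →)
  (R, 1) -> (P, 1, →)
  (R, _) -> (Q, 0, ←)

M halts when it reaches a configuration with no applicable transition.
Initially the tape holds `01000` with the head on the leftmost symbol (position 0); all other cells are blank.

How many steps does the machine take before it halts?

state=P head=0 tape=_[0]1000___   (P,0)→(P,1,←)
state=P head=-1 tape=[_]11000___   (P,_)→(Q,1,→)
state=Q head=0 tape=1[1]1000___   (Q,1)→(R,0,→)
state=R head=1 tape=10[1]000___   (R,1)→(P,1,→)
state=P head=2 tape=101[0]00___   (P,0)→(P,1,←)
state=P head=1 tape=10[1]100___   (P,1)→(R,_,←)
state=R head=0 tape=1[0]_100___   (R,0)→(Q,_,→)
state=Q head=1 tape=1_[_]100___   (Q,_)→(P,1,←)
state=P head=0 tape=1[_]1100___   (P,_)→(Q,1,→)
state=Q head=1 tape=11[1]100___   (Q,1)→(R,0,→)
state=R head=2 tape=110[1]00___   (R,1)→(P,1,→)
state=P head=3 tape=1101[0]0___   (P,0)→(P,1,←)
state=P head=2 tape=110[1]10___   (P,1)→(R,_,←)
state=R head=1 tape=11[0]_10___   (R,0)→(Q,_,→)
state=Q head=2 tape=11_[_]10___   (Q,_)→(P,1,←)
state=P head=1 tape=11[_]110___   (P,_)→(Q,1,→)
state=Q head=2 tape=111[1]10___   (Q,1)→(R,0,→)
state=R head=3 tape=1110[1]0___   (R,1)→(P,1,→)
state=P head=4 tape=11101[0]___   (P,0)→(P,1,←)
state=P head=3 tape=1110[1]1___   (P,1)→(R,_,←)
state=R head=2 tape=111[0]_1___   (R,0)→(Q,_,→)
state=Q head=3 tape=111_[_]1___   (Q,_)→(P,1,←)
state=P head=2 tape=111[_]11___   (P,_)→(Q,1,→)
state=Q head=3 tape=1111[1]1___   (Q,1)→(R,0,→)
state=R head=4 tape=11110[1]___   (R,1)→(P,1,→)
state=P head=5 tape=111101[_]__   (P,_)→(Q,1,→)
state=Q head=6 tape=1111011[_]_   (Q,_)→(P,1,←)
state=P head=5 tape=111101[1]1_   (P,1)→(R,_,←)
state=R head=4 tape=11110[1]_1_   (R,1)→(P,1,→)
state=P head=5 tape=111101[_]1_   (P,_)→(Q,1,→)
state=Q head=6 tape=1111011[1]_   (Q,1)→(R,0,→)
state=R head=7 tape=11110110[_]   (R,_)→(Q,0,←)
state=Q head=6 tape=1111011[0]0
M halts after 32 transitions.

32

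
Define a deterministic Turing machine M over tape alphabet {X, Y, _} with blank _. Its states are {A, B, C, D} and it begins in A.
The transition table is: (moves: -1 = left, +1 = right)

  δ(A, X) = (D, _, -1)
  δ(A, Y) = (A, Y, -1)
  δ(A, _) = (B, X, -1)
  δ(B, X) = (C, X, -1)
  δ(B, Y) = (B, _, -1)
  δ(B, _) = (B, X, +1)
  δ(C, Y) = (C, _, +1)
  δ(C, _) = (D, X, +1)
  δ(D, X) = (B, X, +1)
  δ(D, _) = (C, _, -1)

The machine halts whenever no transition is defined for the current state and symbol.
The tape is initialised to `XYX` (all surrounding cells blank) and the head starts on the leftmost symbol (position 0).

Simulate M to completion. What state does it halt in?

A | __[X]YX   read X → write _, move -1, go to D
D | _[_]_YX   read _ → write _, move -1, go to C
C | [_]__YX   read _ → write X, move +1, go to D
D | X[_]_YX   read _ → write _, move -1, go to C
C | [X]__YX
No transition is defined for (C, X); M halts in state C.

C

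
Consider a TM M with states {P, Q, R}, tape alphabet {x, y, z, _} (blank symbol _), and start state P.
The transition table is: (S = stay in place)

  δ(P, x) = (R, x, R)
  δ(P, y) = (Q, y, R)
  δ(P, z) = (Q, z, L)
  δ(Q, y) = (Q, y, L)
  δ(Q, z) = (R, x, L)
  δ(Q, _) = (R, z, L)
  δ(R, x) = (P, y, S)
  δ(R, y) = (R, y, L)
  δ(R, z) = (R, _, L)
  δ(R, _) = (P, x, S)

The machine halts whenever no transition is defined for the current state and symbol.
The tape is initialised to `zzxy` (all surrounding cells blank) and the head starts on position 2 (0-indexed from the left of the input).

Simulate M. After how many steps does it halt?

16

state=P head=2 tape=_zz[x]y   (P,x)→(R,x,R)
state=R head=3 tape=_zzx[y]   (R,y)→(R,y,L)
state=R head=2 tape=_zz[x]y   (R,x)→(P,y,S)
state=P head=2 tape=_zz[y]y   (P,y)→(Q,y,R)
state=Q head=3 tape=_zzy[y]   (Q,y)→(Q,y,L)
state=Q head=2 tape=_zz[y]y   (Q,y)→(Q,y,L)
state=Q head=1 tape=_z[z]yy   (Q,z)→(R,x,L)
state=R head=0 tape=_[z]xyy   (R,z)→(R,_,L)
state=R head=-1 tape=[_]_xyy   (R,_)→(P,x,S)
state=P head=-1 tape=[x]_xyy   (P,x)→(R,x,R)
state=R head=0 tape=x[_]xyy   (R,_)→(P,x,S)
state=P head=0 tape=x[x]xyy   (P,x)→(R,x,R)
state=R head=1 tape=xx[x]yy   (R,x)→(P,y,S)
state=P head=1 tape=xx[y]yy   (P,y)→(Q,y,R)
state=Q head=2 tape=xxy[y]y   (Q,y)→(Q,y,L)
state=Q head=1 tape=xx[y]yy   (Q,y)→(Q,y,L)
state=Q head=0 tape=x[x]yyy
M halts after 16 transitions.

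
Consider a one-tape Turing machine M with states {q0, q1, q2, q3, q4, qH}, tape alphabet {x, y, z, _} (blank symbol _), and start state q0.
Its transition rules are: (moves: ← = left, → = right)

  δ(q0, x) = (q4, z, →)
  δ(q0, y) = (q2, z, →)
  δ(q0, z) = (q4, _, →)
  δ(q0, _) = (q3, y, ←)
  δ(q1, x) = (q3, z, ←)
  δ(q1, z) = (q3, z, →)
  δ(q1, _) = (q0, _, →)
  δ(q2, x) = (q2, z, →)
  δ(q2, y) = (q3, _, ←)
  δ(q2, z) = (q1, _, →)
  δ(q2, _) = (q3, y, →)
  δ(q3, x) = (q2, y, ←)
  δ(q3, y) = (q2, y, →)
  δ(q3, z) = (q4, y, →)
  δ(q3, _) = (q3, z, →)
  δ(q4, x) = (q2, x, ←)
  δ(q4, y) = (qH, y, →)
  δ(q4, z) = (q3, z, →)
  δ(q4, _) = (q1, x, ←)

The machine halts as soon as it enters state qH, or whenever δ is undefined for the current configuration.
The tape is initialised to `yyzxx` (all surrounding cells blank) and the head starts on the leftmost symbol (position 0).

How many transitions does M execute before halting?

4

q0 | [y]yzxx   read y → write z, move →, go to q2
q2 | z[y]zxx   read y → write _, move ←, go to q3
q3 | [z]_zxx   read z → write y, move →, go to q4
q4 | y[_]zxx   read _ → write x, move ←, go to q1
q1 | [y]xzxx
M halts after 4 transitions.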